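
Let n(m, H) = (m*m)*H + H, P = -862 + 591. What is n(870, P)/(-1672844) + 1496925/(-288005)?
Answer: 11314302568831/96357487244 ≈ 117.42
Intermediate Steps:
P = -271
n(m, H) = H + H*m**2 (n(m, H) = m**2*H + H = H*m**2 + H = H + H*m**2)
n(870, P)/(-1672844) + 1496925/(-288005) = -271*(1 + 870**2)/(-1672844) + 1496925/(-288005) = -271*(1 + 756900)*(-1/1672844) + 1496925*(-1/288005) = -271*756901*(-1/1672844) - 299385/57601 = -205120171*(-1/1672844) - 299385/57601 = 205120171/1672844 - 299385/57601 = 11314302568831/96357487244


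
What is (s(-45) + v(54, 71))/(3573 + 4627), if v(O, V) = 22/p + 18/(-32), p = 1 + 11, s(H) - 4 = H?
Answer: -1907/393600 ≈ -0.0048450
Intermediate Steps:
s(H) = 4 + H
p = 12
v(O, V) = 61/48 (v(O, V) = 22/12 + 18/(-32) = 22*(1/12) + 18*(-1/32) = 11/6 - 9/16 = 61/48)
(s(-45) + v(54, 71))/(3573 + 4627) = ((4 - 45) + 61/48)/(3573 + 4627) = (-41 + 61/48)/8200 = -1907/48*1/8200 = -1907/393600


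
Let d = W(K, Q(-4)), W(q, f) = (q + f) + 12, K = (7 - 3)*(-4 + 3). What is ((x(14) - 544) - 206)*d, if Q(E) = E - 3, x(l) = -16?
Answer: -766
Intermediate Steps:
K = -4 (K = 4*(-1) = -4)
Q(E) = -3 + E
W(q, f) = 12 + f + q (W(q, f) = (f + q) + 12 = 12 + f + q)
d = 1 (d = 12 + (-3 - 4) - 4 = 12 - 7 - 4 = 1)
((x(14) - 544) - 206)*d = ((-16 - 544) - 206)*1 = (-560 - 206)*1 = -766*1 = -766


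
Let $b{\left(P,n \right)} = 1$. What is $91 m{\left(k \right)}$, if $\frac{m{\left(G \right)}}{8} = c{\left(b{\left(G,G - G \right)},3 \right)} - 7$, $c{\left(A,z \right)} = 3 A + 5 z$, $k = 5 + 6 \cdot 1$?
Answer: $8008$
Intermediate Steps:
$k = 11$ ($k = 5 + 6 = 11$)
$m{\left(G \right)} = 88$ ($m{\left(G \right)} = 8 \left(\left(3 \cdot 1 + 5 \cdot 3\right) - 7\right) = 8 \left(\left(3 + 15\right) - 7\right) = 8 \left(18 - 7\right) = 8 \cdot 11 = 88$)
$91 m{\left(k \right)} = 91 \cdot 88 = 8008$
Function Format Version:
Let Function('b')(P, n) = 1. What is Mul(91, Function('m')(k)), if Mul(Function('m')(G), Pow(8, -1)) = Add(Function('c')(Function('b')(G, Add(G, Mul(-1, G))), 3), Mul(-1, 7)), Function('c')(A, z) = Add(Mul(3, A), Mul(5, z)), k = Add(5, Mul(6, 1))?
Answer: 8008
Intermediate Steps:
k = 11 (k = Add(5, 6) = 11)
Function('m')(G) = 88 (Function('m')(G) = Mul(8, Add(Add(Mul(3, 1), Mul(5, 3)), Mul(-1, 7))) = Mul(8, Add(Add(3, 15), -7)) = Mul(8, Add(18, -7)) = Mul(8, 11) = 88)
Mul(91, Function('m')(k)) = Mul(91, 88) = 8008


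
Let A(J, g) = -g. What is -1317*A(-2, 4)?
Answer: 5268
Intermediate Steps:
-1317*A(-2, 4) = -(-1317)*4 = -1317*(-4) = 5268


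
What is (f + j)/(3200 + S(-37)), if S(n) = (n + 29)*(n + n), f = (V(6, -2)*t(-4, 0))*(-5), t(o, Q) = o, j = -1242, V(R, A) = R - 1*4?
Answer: -601/1896 ≈ -0.31698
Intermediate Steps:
V(R, A) = -4 + R (V(R, A) = R - 4 = -4 + R)
f = 40 (f = ((-4 + 6)*(-4))*(-5) = (2*(-4))*(-5) = -8*(-5) = 40)
S(n) = 2*n*(29 + n) (S(n) = (29 + n)*(2*n) = 2*n*(29 + n))
(f + j)/(3200 + S(-37)) = (40 - 1242)/(3200 + 2*(-37)*(29 - 37)) = -1202/(3200 + 2*(-37)*(-8)) = -1202/(3200 + 592) = -1202/3792 = -1202*1/3792 = -601/1896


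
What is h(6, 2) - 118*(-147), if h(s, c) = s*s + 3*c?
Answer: 17388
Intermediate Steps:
h(s, c) = s² + 3*c
h(6, 2) - 118*(-147) = (6² + 3*2) - 118*(-147) = (36 + 6) + 17346 = 42 + 17346 = 17388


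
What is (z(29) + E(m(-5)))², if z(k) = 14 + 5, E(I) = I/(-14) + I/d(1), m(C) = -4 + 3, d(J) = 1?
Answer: 64009/196 ≈ 326.58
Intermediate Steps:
m(C) = -1
E(I) = 13*I/14 (E(I) = I/(-14) + I/1 = I*(-1/14) + I*1 = -I/14 + I = 13*I/14)
z(k) = 19
(z(29) + E(m(-5)))² = (19 + (13/14)*(-1))² = (19 - 13/14)² = (253/14)² = 64009/196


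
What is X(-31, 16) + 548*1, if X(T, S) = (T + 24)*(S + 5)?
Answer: 401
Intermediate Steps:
X(T, S) = (5 + S)*(24 + T) (X(T, S) = (24 + T)*(5 + S) = (5 + S)*(24 + T))
X(-31, 16) + 548*1 = (120 + 5*(-31) + 24*16 + 16*(-31)) + 548*1 = (120 - 155 + 384 - 496) + 548 = -147 + 548 = 401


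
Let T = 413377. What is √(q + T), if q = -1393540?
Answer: 3*I*√108907 ≈ 990.03*I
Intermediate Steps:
√(q + T) = √(-1393540 + 413377) = √(-980163) = 3*I*√108907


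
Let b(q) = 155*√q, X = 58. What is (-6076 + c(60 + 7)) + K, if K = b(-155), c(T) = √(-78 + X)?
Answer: -6076 + 2*I*√5 + 155*I*√155 ≈ -6076.0 + 1934.2*I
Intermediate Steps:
c(T) = 2*I*√5 (c(T) = √(-78 + 58) = √(-20) = 2*I*√5)
K = 155*I*√155 (K = 155*√(-155) = 155*(I*√155) = 155*I*√155 ≈ 1929.7*I)
(-6076 + c(60 + 7)) + K = (-6076 + 2*I*√5) + 155*I*√155 = -6076 + 2*I*√5 + 155*I*√155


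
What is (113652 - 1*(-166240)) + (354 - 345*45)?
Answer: 264721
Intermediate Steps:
(113652 - 1*(-166240)) + (354 - 345*45) = (113652 + 166240) + (354 - 15525) = 279892 - 15171 = 264721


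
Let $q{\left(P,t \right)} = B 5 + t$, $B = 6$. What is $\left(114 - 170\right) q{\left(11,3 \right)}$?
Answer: $-1848$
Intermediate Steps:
$q{\left(P,t \right)} = 30 + t$ ($q{\left(P,t \right)} = 6 \cdot 5 + t = 30 + t$)
$\left(114 - 170\right) q{\left(11,3 \right)} = \left(114 - 170\right) \left(30 + 3\right) = \left(114 - 170\right) 33 = \left(-56\right) 33 = -1848$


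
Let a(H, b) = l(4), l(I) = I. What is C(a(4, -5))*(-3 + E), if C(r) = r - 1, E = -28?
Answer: -93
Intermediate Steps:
a(H, b) = 4
C(r) = -1 + r
C(a(4, -5))*(-3 + E) = (-1 + 4)*(-3 - 28) = 3*(-31) = -93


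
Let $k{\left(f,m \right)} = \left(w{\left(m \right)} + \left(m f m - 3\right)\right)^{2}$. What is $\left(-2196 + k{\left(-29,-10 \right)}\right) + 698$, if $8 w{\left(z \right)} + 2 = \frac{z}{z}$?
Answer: $\frac{539304753}{64} \approx 8.4266 \cdot 10^{6}$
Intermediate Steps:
$w{\left(z \right)} = - \frac{1}{8}$ ($w{\left(z \right)} = - \frac{1}{4} + \frac{z \frac{1}{z}}{8} = - \frac{1}{4} + \frac{1}{8} \cdot 1 = - \frac{1}{4} + \frac{1}{8} = - \frac{1}{8}$)
$k{\left(f,m \right)} = \left(- \frac{25}{8} + f m^{2}\right)^{2}$ ($k{\left(f,m \right)} = \left(- \frac{1}{8} + \left(m f m - 3\right)\right)^{2} = \left(- \frac{1}{8} + \left(f m m - 3\right)\right)^{2} = \left(- \frac{1}{8} + \left(f m^{2} - 3\right)\right)^{2} = \left(- \frac{1}{8} + \left(-3 + f m^{2}\right)\right)^{2} = \left(- \frac{25}{8} + f m^{2}\right)^{2}$)
$\left(-2196 + k{\left(-29,-10 \right)}\right) + 698 = \left(-2196 + \frac{\left(-25 + 8 \left(-29\right) \left(-10\right)^{2}\right)^{2}}{64}\right) + 698 = \left(-2196 + \frac{\left(-25 + 8 \left(-29\right) 100\right)^{2}}{64}\right) + 698 = \left(-2196 + \frac{\left(-25 - 23200\right)^{2}}{64}\right) + 698 = \left(-2196 + \frac{\left(-23225\right)^{2}}{64}\right) + 698 = \left(-2196 + \frac{1}{64} \cdot 539400625\right) + 698 = \left(-2196 + \frac{539400625}{64}\right) + 698 = \frac{539260081}{64} + 698 = \frac{539304753}{64}$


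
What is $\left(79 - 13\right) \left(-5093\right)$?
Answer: $-336138$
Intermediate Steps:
$\left(79 - 13\right) \left(-5093\right) = 66 \left(-5093\right) = -336138$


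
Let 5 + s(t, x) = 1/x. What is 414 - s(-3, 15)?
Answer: 6284/15 ≈ 418.93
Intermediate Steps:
s(t, x) = -5 + 1/x
414 - s(-3, 15) = 414 - (-5 + 1/15) = 414 - 1*(-74/15) = 414 + 74/15 = 6284/15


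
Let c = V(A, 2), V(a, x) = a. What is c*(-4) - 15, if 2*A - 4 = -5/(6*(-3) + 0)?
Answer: -212/9 ≈ -23.556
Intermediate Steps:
A = 77/36 (A = 2 + (-5/(6*(-3) + 0))/2 = 2 + (-5/(-18 + 0))/2 = 2 + (-5/(-18))/2 = 2 + (-5*(-1/18))/2 = 2 + (½)*(5/18) = 2 + 5/36 = 77/36 ≈ 2.1389)
c = 77/36 ≈ 2.1389
c*(-4) - 15 = (77/36)*(-4) - 15 = -77/9 - 15 = -212/9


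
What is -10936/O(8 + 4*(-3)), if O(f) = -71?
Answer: 10936/71 ≈ 154.03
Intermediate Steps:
-10936/O(8 + 4*(-3)) = -10936/(-71) = -10936*(-1/71) = 10936/71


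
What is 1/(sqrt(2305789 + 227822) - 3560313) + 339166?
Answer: 1433069747763481705/4225275374786 - sqrt(2533611)/12675826124358 ≈ 3.3917e+5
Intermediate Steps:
1/(sqrt(2305789 + 227822) - 3560313) + 339166 = 1/(sqrt(2533611) - 3560313) + 339166 = 1/(-3560313 + sqrt(2533611)) + 339166 = 339166 + 1/(-3560313 + sqrt(2533611))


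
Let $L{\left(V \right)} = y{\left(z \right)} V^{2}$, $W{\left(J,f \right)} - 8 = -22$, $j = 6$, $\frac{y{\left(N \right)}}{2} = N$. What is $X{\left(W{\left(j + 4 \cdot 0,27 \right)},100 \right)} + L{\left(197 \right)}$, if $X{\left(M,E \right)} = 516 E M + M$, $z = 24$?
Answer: $1140418$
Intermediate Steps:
$y{\left(N \right)} = 2 N$
$W{\left(J,f \right)} = -14$ ($W{\left(J,f \right)} = 8 - 22 = -14$)
$X{\left(M,E \right)} = M + 516 E M$ ($X{\left(M,E \right)} = 516 E M + M = M + 516 E M$)
$L{\left(V \right)} = 48 V^{2}$ ($L{\left(V \right)} = 2 \cdot 24 V^{2} = 48 V^{2}$)
$X{\left(W{\left(j + 4 \cdot 0,27 \right)},100 \right)} + L{\left(197 \right)} = - 14 \left(1 + 516 \cdot 100\right) + 48 \cdot 197^{2} = - 14 \left(1 + 51600\right) + 48 \cdot 38809 = \left(-14\right) 51601 + 1862832 = -722414 + 1862832 = 1140418$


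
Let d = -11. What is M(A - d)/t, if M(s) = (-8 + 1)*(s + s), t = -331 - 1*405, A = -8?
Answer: 21/368 ≈ 0.057065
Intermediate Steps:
t = -736 (t = -331 - 405 = -736)
M(s) = -14*s
M(A - d)/t = -14*(-8 - 1*(-11))/(-736) = -14*(-8 + 11)*(-1/736) = -14*3*(-1/736) = -42*(-1/736) = 21/368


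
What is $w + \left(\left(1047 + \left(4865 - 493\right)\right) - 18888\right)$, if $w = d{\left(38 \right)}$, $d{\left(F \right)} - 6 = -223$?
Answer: $-13686$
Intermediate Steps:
$d{\left(F \right)} = -217$ ($d{\left(F \right)} = 6 - 223 = -217$)
$w = -217$
$w + \left(\left(1047 + \left(4865 - 493\right)\right) - 18888\right) = -217 + \left(\left(1047 + \left(4865 - 493\right)\right) - 18888\right) = -217 + \left(\left(1047 + 4372\right) - 18888\right) = -217 + \left(5419 - 18888\right) = -217 - 13469 = -13686$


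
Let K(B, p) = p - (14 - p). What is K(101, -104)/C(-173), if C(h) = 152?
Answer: -111/76 ≈ -1.4605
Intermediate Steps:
K(B, p) = -14 + 2*p (K(B, p) = p + (-14 + p) = -14 + 2*p)
K(101, -104)/C(-173) = (-14 + 2*(-104))/152 = (-14 - 208)*(1/152) = -222*1/152 = -111/76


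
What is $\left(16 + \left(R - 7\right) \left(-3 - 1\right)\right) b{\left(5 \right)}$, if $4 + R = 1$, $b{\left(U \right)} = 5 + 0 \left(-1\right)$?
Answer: $280$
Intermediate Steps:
$b{\left(U \right)} = 5$ ($b{\left(U \right)} = 5 + 0 = 5$)
$R = -3$ ($R = -4 + 1 = -3$)
$\left(16 + \left(R - 7\right) \left(-3 - 1\right)\right) b{\left(5 \right)} = \left(16 + \left(-3 - 7\right) \left(-3 - 1\right)\right) 5 = \left(16 - -40\right) 5 = \left(16 + 40\right) 5 = 56 \cdot 5 = 280$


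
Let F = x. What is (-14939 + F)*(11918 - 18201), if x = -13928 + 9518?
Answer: 121569767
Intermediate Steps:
x = -4410
F = -4410
(-14939 + F)*(11918 - 18201) = (-14939 - 4410)*(11918 - 18201) = -19349*(-6283) = 121569767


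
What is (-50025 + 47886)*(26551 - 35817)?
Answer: 19819974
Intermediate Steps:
(-50025 + 47886)*(26551 - 35817) = -2139*(-9266) = 19819974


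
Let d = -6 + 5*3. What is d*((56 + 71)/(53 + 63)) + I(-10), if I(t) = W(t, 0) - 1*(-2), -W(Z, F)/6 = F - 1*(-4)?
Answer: -1409/116 ≈ -12.147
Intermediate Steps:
W(Z, F) = -24 - 6*F (W(Z, F) = -6*(F - 1*(-4)) = -6*(F + 4) = -6*(4 + F) = -24 - 6*F)
d = 9 (d = -6 + 15 = 9)
I(t) = -22 (I(t) = (-24 - 6*0) - 1*(-2) = (-24 + 0) + 2 = -24 + 2 = -22)
d*((56 + 71)/(53 + 63)) + I(-10) = 9*((56 + 71)/(53 + 63)) - 22 = 9*(127/116) - 22 = 1143/116 - 22 = -1409/116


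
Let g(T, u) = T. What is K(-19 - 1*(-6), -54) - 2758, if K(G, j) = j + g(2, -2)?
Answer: -2810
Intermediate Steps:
K(G, j) = 2 + j (K(G, j) = j + 2 = 2 + j)
K(-19 - 1*(-6), -54) - 2758 = (2 - 54) - 2758 = -52 - 2758 = -2810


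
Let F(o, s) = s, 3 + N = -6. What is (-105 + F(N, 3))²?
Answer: 10404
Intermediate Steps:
N = -9 (N = -3 - 6 = -9)
(-105 + F(N, 3))² = (-105 + 3)² = (-102)² = 10404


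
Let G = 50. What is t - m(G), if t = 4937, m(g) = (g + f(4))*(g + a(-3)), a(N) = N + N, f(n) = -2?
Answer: 2825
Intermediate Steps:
a(N) = 2*N
m(g) = (-6 + g)*(-2 + g) (m(g) = (g - 2)*(g + 2*(-3)) = (-2 + g)*(g - 6) = (-2 + g)*(-6 + g) = (-6 + g)*(-2 + g))
t - m(G) = 4937 - (12 + 50² - 8*50) = 4937 - (12 + 2500 - 400) = 4937 - 1*2112 = 4937 - 2112 = 2825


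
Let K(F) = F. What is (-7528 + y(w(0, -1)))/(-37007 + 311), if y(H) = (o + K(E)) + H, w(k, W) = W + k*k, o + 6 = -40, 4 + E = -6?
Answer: 7585/36696 ≈ 0.20670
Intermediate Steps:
E = -10 (E = -4 - 6 = -10)
o = -46 (o = -6 - 40 = -46)
w(k, W) = W + k**2
y(H) = -56 + H (y(H) = (-46 - 10) + H = -56 + H)
(-7528 + y(w(0, -1)))/(-37007 + 311) = (-7528 + (-56 + (-1 + 0**2)))/(-37007 + 311) = (-7528 + (-56 + (-1 + 0)))/(-36696) = (-7528 + (-56 - 1))*(-1/36696) = (-7528 - 57)*(-1/36696) = -7585*(-1/36696) = 7585/36696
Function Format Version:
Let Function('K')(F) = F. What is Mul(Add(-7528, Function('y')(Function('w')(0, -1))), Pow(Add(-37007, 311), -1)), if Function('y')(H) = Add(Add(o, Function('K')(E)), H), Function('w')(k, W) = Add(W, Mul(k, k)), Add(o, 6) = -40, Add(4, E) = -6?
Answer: Rational(7585, 36696) ≈ 0.20670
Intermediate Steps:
E = -10 (E = Add(-4, -6) = -10)
o = -46 (o = Add(-6, -40) = -46)
Function('w')(k, W) = Add(W, Pow(k, 2))
Function('y')(H) = Add(-56, H) (Function('y')(H) = Add(Add(-46, -10), H) = Add(-56, H))
Mul(Add(-7528, Function('y')(Function('w')(0, -1))), Pow(Add(-37007, 311), -1)) = Mul(Add(-7528, Add(-56, Add(-1, Pow(0, 2)))), Pow(Add(-37007, 311), -1)) = Mul(Add(-7528, Add(-56, Add(-1, 0))), Pow(-36696, -1)) = Mul(Add(-7528, Add(-56, -1)), Rational(-1, 36696)) = Mul(Add(-7528, -57), Rational(-1, 36696)) = Mul(-7585, Rational(-1, 36696)) = Rational(7585, 36696)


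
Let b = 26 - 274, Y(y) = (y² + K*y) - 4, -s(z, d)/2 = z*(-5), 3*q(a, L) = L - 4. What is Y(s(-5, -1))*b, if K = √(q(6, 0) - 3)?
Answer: -619008 + 12400*I*√39/3 ≈ -6.1901e+5 + 25813.0*I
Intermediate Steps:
q(a, L) = -4/3 + L/3 (q(a, L) = (L - 4)/3 = (-4 + L)/3 = -4/3 + L/3)
s(z, d) = 10*z (s(z, d) = -2*z*(-5) = -(-10)*z = 10*z)
K = I*√39/3 (K = √((-4/3 + (⅓)*0) - 3) = √((-4/3 + 0) - 3) = √(-4/3 - 3) = √(-13/3) = I*√39/3 ≈ 2.0817*I)
Y(y) = -4 + y² + I*y*√39/3 (Y(y) = (y² + (I*√39/3)*y) - 4 = (y² + I*y*√39/3) - 4 = -4 + y² + I*y*√39/3)
b = -248
Y(s(-5, -1))*b = (-4 + (10*(-5))² + I*(10*(-5))*√39/3)*(-248) = (-4 + (-50)² + (⅓)*I*(-50)*√39)*(-248) = (-4 + 2500 - 50*I*√39/3)*(-248) = (2496 - 50*I*√39/3)*(-248) = -619008 + 12400*I*√39/3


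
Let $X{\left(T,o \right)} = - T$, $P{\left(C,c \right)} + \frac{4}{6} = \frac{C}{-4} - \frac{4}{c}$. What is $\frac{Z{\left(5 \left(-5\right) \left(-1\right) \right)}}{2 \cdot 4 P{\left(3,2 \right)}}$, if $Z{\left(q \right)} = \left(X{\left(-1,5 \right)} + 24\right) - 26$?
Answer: $\frac{3}{82} \approx 0.036585$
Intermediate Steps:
$P{\left(C,c \right)} = - \frac{2}{3} - \frac{4}{c} - \frac{C}{4}$ ($P{\left(C,c \right)} = - \frac{2}{3} + \left(\frac{C}{-4} - \frac{4}{c}\right) = - \frac{2}{3} + \left(C \left(- \frac{1}{4}\right) - \frac{4}{c}\right) = - \frac{2}{3} - \left(\frac{4}{c} + \frac{C}{4}\right) = - \frac{2}{3} - \frac{4}{c} - \frac{C}{4}$)
$Z{\left(q \right)} = -1$ ($Z{\left(q \right)} = \left(\left(-1\right) \left(-1\right) + 24\right) - 26 = \left(1 + 24\right) - 26 = 25 - 26 = -1$)
$\frac{Z{\left(5 \left(-5\right) \left(-1\right) \right)}}{2 \cdot 4 P{\left(3,2 \right)}} = - \frac{1}{2 \cdot 4 \left(- \frac{2}{3} - \frac{4}{2} - \frac{3}{4}\right)} = - \frac{1}{8 \left(- \frac{2}{3} - 2 - \frac{3}{4}\right)} = - \frac{1}{8 \left(- \frac{41}{12}\right)} = - \frac{1}{- \frac{82}{3}} = \left(-1\right) \left(- \frac{3}{82}\right) = \frac{3}{82}$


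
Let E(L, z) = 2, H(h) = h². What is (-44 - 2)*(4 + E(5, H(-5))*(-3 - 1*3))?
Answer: 368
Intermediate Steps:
(-44 - 2)*(4 + E(5, H(-5))*(-3 - 1*3)) = (-44 - 2)*(4 + 2*(-3 - 1*3)) = -46*(4 + 2*(-3 - 3)) = -46*(4 + 2*(-6)) = -46*(4 - 12) = -46*(-8) = 368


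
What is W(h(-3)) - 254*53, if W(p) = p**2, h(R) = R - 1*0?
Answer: -13453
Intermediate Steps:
h(R) = R (h(R) = R + 0 = R)
W(h(-3)) - 254*53 = (-3)**2 - 254*53 = 9 - 13462 = -13453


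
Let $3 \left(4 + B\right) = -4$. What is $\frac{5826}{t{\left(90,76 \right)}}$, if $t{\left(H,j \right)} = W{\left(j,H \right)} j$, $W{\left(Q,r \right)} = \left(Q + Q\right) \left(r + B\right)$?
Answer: $\frac{8739}{1467104} \approx 0.0059566$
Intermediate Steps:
$B = - \frac{16}{3}$ ($B = -4 + \frac{1}{3} \left(-4\right) = -4 - \frac{4}{3} = - \frac{16}{3} \approx -5.3333$)
$W{\left(Q,r \right)} = 2 Q \left(- \frac{16}{3} + r\right)$ ($W{\left(Q,r \right)} = \left(Q + Q\right) \left(r - \frac{16}{3}\right) = 2 Q \left(- \frac{16}{3} + r\right)$)
$t{\left(H,j \right)} = \frac{2 j^{2} \left(-16 + 3 H\right)}{3}$ ($t{\left(H,j \right)} = \frac{2 j \left(-16 + 3 H\right)}{3} j = \frac{2 j^{2} \left(-16 + 3 H\right)}{3}$)
$\frac{5826}{t{\left(90,76 \right)}} = \frac{5826}{76^{2} \left(- \frac{32}{3} + 2 \cdot 90\right)} = \frac{5826}{5776 \left(- \frac{32}{3} + 180\right)} = \frac{5826}{5776 \cdot \frac{508}{3}} = \frac{5826}{\frac{2934208}{3}} = 5826 \cdot \frac{3}{2934208} = \frac{8739}{1467104}$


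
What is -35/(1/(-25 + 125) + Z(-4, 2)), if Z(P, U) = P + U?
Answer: 3500/199 ≈ 17.588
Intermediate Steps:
-35/(1/(-25 + 125) + Z(-4, 2)) = -35/(1/(-25 + 125) + (-4 + 2)) = -35/(1/100 - 2) = -35/(-199/100) = -100/199*(-35) = 3500/199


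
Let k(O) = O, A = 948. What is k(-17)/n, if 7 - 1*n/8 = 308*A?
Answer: 17/2335816 ≈ 7.2780e-6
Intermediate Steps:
n = -2335816 (n = 56 - 2464*948 = 56 - 8*291984 = 56 - 2335872 = -2335816)
k(-17)/n = -17/(-2335816) = -17*(-1/2335816) = 17/2335816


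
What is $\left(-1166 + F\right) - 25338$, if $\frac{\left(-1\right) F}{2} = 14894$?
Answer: $-56292$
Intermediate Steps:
$F = -29788$ ($F = \left(-2\right) 14894 = -29788$)
$\left(-1166 + F\right) - 25338 = \left(-1166 - 29788\right) - 25338 = -30954 - 25338 = -56292$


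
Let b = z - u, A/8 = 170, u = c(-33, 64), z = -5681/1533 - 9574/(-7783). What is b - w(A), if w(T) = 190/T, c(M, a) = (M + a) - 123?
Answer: 145041011911/1622662104 ≈ 89.385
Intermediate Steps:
z = -29538281/11931339 (z = -5681*1/1533 - 9574*(-1/7783) = -5681/1533 + 9574/7783 = -29538281/11931339 ≈ -2.4757)
c(M, a) = -123 + M + a
u = -92 (u = -123 - 33 + 64 = -92)
A = 1360 (A = 8*170 = 1360)
b = 1068144907/11931339 (b = -29538281/11931339 - 1*(-92) = -29538281/11931339 + 92 = 1068144907/11931339 ≈ 89.524)
b - w(A) = 1068144907/11931339 - 190/1360 = 1068144907/11931339 - 1*19/136 = 1068144907/11931339 - 19/136 = 145041011911/1622662104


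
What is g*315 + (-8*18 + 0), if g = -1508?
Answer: -475164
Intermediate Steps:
g*315 + (-8*18 + 0) = -1508*315 + (-8*18 + 0) = -475020 + (-144 + 0) = -475020 - 144 = -475164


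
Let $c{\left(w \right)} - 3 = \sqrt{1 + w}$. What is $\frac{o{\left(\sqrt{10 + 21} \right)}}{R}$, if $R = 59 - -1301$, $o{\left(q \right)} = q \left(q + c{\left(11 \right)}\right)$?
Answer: $\frac{31}{1360} + \frac{\sqrt{93}}{680} + \frac{3 \sqrt{31}}{1360} \approx 0.049258$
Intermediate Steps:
$c{\left(w \right)} = 3 + \sqrt{1 + w}$
$o{\left(q \right)} = q \left(3 + q + 2 \sqrt{3}\right)$ ($o{\left(q \right)} = q \left(q + \left(3 + \sqrt{1 + 11}\right)\right) = q \left(q + \left(3 + \sqrt{12}\right)\right) = q \left(q + \left(3 + 2 \sqrt{3}\right)\right) = q \left(3 + q + 2 \sqrt{3}\right)$)
$R = 1360$ ($R = 59 + 1301 = 1360$)
$\frac{o{\left(\sqrt{10 + 21} \right)}}{R} = \frac{\sqrt{10 + 21} \left(3 + \sqrt{10 + 21} + 2 \sqrt{3}\right)}{1360} = \sqrt{31} \left(3 + \sqrt{31} + 2 \sqrt{3}\right) \frac{1}{1360} = \frac{\sqrt{31} \left(3 + \sqrt{31} + 2 \sqrt{3}\right)}{1360}$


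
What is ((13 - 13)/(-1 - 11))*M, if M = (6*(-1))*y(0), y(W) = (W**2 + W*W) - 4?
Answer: 0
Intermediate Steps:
y(W) = -4 + 2*W**2 (y(W) = (W**2 + W**2) - 4 = 2*W**2 - 4 = -4 + 2*W**2)
M = 24 (M = (6*(-1))*(-4 + 2*0**2) = -6*(-4 + 2*0) = -6*(-4 + 0) = -6*(-4) = 24)
((13 - 13)/(-1 - 11))*M = ((13 - 13)/(-1 - 11))*24 = (0/(-12))*24 = (0*(-1/12))*24 = 0*24 = 0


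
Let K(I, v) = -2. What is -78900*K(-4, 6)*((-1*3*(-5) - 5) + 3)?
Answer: 2051400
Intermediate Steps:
-78900*K(-4, 6)*((-1*3*(-5) - 5) + 3) = -(-157800)*((-1*3*(-5) - 5) + 3) = -(-157800)*((-3*(-5) - 5) + 3) = -(-157800)*((15 - 5) + 3) = -(-157800)*(10 + 3) = -(-157800)*13 = -78900*(-26) = 2051400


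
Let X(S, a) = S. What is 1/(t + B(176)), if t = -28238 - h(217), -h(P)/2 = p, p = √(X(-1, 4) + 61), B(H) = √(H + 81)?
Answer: 1/(-28238 + √257 + 4*√15) ≈ -3.5453e-5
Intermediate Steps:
B(H) = √(81 + H)
p = 2*√15 (p = √(-1 + 61) = √60 = 2*√15 ≈ 7.7460)
h(P) = -4*√15
t = -28238 + 4*√15 (t = -28238 - (-4)*√15 = -28238 + 4*√15 ≈ -28223.)
1/(t + B(176)) = 1/((-28238 + 4*√15) + √(81 + 176)) = 1/((-28238 + 4*√15) + √257) = 1/(-28238 + √257 + 4*√15)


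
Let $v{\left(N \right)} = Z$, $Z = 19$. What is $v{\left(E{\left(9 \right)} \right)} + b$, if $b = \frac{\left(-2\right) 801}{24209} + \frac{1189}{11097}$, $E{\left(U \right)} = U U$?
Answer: $\frac{5115305294}{268647273} \approx 19.041$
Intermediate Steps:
$E{\left(U \right)} = U^{2}$
$v{\left(N \right)} = 19$
$b = \frac{11007107}{268647273}$ ($b = \left(-1602\right) \frac{1}{24209} + 1189 \cdot \frac{1}{11097} = - \frac{1602}{24209} + \frac{1189}{11097} = \frac{11007107}{268647273} \approx 0.040972$)
$v{\left(E{\left(9 \right)} \right)} + b = 19 + \frac{11007107}{268647273} = \frac{5115305294}{268647273}$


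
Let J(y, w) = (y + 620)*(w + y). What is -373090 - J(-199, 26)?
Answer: -300257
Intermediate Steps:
J(y, w) = (620 + y)*(w + y)
-373090 - J(-199, 26) = -373090 - ((-199)² + 620*26 + 620*(-199) + 26*(-199)) = -373090 - (39601 + 16120 - 123380 - 5174) = -373090 - 1*(-72833) = -373090 + 72833 = -300257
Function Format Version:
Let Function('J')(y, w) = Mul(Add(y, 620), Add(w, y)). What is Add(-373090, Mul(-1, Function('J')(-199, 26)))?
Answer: -300257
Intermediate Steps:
Function('J')(y, w) = Mul(Add(620, y), Add(w, y))
Add(-373090, Mul(-1, Function('J')(-199, 26))) = Add(-373090, Mul(-1, Add(Pow(-199, 2), Mul(620, 26), Mul(620, -199), Mul(26, -199)))) = Add(-373090, Mul(-1, Add(39601, 16120, -123380, -5174))) = Add(-373090, Mul(-1, -72833)) = Add(-373090, 72833) = -300257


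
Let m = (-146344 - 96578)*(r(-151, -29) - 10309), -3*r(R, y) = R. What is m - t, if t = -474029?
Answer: 2492529853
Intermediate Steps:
r(R, y) = -R/3
m = 2492055824 (m = (-146344 - 96578)*(-1/3*(-151) - 10309) = -242922*(151/3 - 10309) = -242922*(-30776/3) = 2492055824)
m - t = 2492055824 - 1*(-474029) = 2492055824 + 474029 = 2492529853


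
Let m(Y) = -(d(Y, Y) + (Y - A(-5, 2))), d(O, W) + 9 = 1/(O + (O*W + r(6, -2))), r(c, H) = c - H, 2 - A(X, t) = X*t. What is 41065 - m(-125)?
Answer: 634571853/15508 ≈ 40919.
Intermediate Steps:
A(X, t) = 2 - X*t
d(O, W) = -9 + 1/(8 + O + O*W) (d(O, W) = -9 + 1/(O + (O*W + (6 - 1*(-2)))) = -9 + 1/(O + (O*W + (6 + 2))) = -9 + 1/(O + (O*W + 8)) = -9 + 1/(O + (8 + O*W)) = -9 + 1/(8 + O + O*W))
m(Y) = 12 - Y - (-71 - 9*Y - 9*Y²)/(8 + Y + Y²) (m(Y) = -((-71 - 9*Y - 9*Y*Y)/(8 + Y + Y*Y) + (Y - (2 - 1*(-5)*2))) = -((-71 - 9*Y - 9*Y²)/(8 + Y + Y²) + (Y - (2 + 10))) = -((-71 - 9*Y - 9*Y²)/(8 + Y + Y²) + (Y - 1*12)) = -((-71 - 9*Y - 9*Y²)/(8 + Y + Y²) + (Y - 12)) = -((-71 - 9*Y - 9*Y²)/(8 + Y + Y²) + (-12 + Y)) = -(-12 + Y + (-71 - 9*Y - 9*Y²)/(8 + Y + Y²)) = 12 - Y - (-71 - 9*Y - 9*Y²)/(8 + Y + Y²))
41065 - m(-125) = 41065 - (167 - 1*(-125)³ + 13*(-125) + 20*(-125)²)/(8 - 125 + (-125)²) = 41065 - (167 - 1*(-1953125) - 1625 + 20*15625)/(8 - 125 + 15625) = 41065 - (167 + 1953125 - 1625 + 312500)/15508 = 41065 - 2264167/15508 = 634571853/15508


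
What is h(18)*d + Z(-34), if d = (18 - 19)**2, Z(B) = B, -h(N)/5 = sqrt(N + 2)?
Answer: -34 - 10*sqrt(5) ≈ -56.361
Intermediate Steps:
h(N) = -5*sqrt(2 + N) (h(N) = -5*sqrt(N + 2) = -5*sqrt(2 + N))
d = 1 (d = (-1)**2 = 1)
h(18)*d + Z(-34) = -5*sqrt(2 + 18)*1 - 34 = -10*sqrt(5)*1 - 34 = -10*sqrt(5) - 34 = -34 - 10*sqrt(5)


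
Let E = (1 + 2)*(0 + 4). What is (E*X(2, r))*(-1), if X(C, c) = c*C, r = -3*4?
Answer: 288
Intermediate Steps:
r = -12
X(C, c) = C*c
E = 12 (E = 3*4 = 12)
(E*X(2, r))*(-1) = (12*(2*(-12)))*(-1) = (12*(-24))*(-1) = -288*(-1) = 288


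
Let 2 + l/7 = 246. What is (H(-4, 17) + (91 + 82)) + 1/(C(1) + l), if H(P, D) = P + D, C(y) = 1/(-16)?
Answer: 5082838/27327 ≈ 186.00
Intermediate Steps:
l = 1708 (l = -14 + 7*246 = -14 + 1722 = 1708)
C(y) = -1/16
H(P, D) = D + P
(H(-4, 17) + (91 + 82)) + 1/(C(1) + l) = ((17 - 4) + (91 + 82)) + 1/(-1/16 + 1708) = (13 + 173) + 1/(27327/16) = 186 + 16/27327 = 5082838/27327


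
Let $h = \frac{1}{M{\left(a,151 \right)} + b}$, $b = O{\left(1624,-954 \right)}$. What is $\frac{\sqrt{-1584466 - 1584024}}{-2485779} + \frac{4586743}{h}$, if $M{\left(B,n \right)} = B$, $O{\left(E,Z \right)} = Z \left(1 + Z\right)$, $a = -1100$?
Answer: $4165047022066 - \frac{i \sqrt{3168490}}{2485779} \approx 4.165 \cdot 10^{12} - 0.00071608 i$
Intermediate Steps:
$b = 909162$ ($b = - 954 \left(1 - 954\right) = \left(-954\right) \left(-953\right) = 909162$)
$h = \frac{1}{908062}$ ($h = \frac{1}{-1100 + 909162} = \frac{1}{908062} \approx 1.1012 \cdot 10^{-6}$)
$\frac{\sqrt{-1584466 - 1584024}}{-2485779} + \frac{4586743}{h} = \frac{\sqrt{-1584466 - 1584024}}{-2485779} + 4586743 \frac{1}{\frac{1}{908062}} = \sqrt{-3168490} \left(- \frac{1}{2485779}\right) + 4586743 \cdot 908062 = i \sqrt{3168490} \left(- \frac{1}{2485779}\right) + 4165047022066 = - \frac{i \sqrt{3168490}}{2485779} + 4165047022066 = 4165047022066 - \frac{i \sqrt{3168490}}{2485779}$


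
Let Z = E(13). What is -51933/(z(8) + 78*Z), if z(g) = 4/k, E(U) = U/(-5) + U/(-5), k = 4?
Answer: 37095/289 ≈ 128.36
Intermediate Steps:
E(U) = -2*U/5 (E(U) = U*(-⅕) + U*(-⅕) = -U/5 - U/5 = -2*U/5)
Z = -26/5 (Z = -⅖*13 = -26/5 ≈ -5.2000)
z(g) = 1 (z(g) = 4/4 = 4*(¼) = 1)
-51933/(z(8) + 78*Z) = -51933/(1 + 78*(-26/5)) = -51933/(1 - 2028/5) = -51933/(-2023/5) = -51933*(-5/2023) = 37095/289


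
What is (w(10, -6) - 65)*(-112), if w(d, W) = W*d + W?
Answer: 14672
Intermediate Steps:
w(d, W) = W + W*d
(w(10, -6) - 65)*(-112) = (-6*(1 + 10) - 65)*(-112) = (-6*11 - 65)*(-112) = (-66 - 65)*(-112) = -131*(-112) = 14672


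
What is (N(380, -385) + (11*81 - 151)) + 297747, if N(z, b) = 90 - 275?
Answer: 298302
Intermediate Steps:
N(z, b) = -185
(N(380, -385) + (11*81 - 151)) + 297747 = (-185 + (11*81 - 151)) + 297747 = (-185 + (891 - 151)) + 297747 = (-185 + 740) + 297747 = 555 + 297747 = 298302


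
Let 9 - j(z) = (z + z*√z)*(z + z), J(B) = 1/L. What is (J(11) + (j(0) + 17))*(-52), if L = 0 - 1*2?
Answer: -1326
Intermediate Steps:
L = -2 (L = 0 - 2 = -2)
J(B) = -½ (J(B) = 1/(-2) = -½)
j(z) = 9 - 2*z*(z + z^(3/2)) (j(z) = 9 - (z + z*√z)*(z + z) = 9 - (z + z^(3/2))*2*z = 9 - 2*z*(z + z^(3/2)))
(J(11) + (j(0) + 17))*(-52) = (-½ + ((9 - 2*0² - 2*0^(5/2)) + 17))*(-52) = (-½ + ((9 - 2*0 - 2*0) + 17))*(-52) = (-½ + ((9 + 0 + 0) + 17))*(-52) = (-½ + (9 + 17))*(-52) = (-½ + 26)*(-52) = (51/2)*(-52) = -1326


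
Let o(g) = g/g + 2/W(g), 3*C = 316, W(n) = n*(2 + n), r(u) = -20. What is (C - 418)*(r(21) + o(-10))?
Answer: 118657/20 ≈ 5932.9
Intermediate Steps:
C = 316/3 (C = (⅓)*316 = 316/3 ≈ 105.33)
o(g) = 1 + 2/(g*(2 + g)) (o(g) = g/g + 2/((g*(2 + g))) = 1 + 2*(1/(g*(2 + g))) = 1 + 2/(g*(2 + g)))
(C - 418)*(r(21) + o(-10)) = (316/3 - 418)*(-20 + (2 - 10*(2 - 10))/((-10)*(2 - 10))) = -938*(-20 - ⅒*(2 - 10*(-8))/(-8))/3 = -938*(-20 - ⅒*(-⅛)*(2 + 80))/3 = -938*(-20 - ⅒*(-⅛)*82)/3 = -938*(-20 + 41/40)/3 = -938/3*(-759/40) = 118657/20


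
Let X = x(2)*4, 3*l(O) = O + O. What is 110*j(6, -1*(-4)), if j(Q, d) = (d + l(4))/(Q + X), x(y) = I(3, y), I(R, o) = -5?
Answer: -1100/21 ≈ -52.381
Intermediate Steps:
x(y) = -5
l(O) = 2*O/3 (l(O) = (O + O)/3 = (2*O)/3 = 2*O/3)
X = -20 (X = -5*4 = -20)
j(Q, d) = (8/3 + d)/(-20 + Q) (j(Q, d) = (d + (⅔)*4)/(Q - 20) = (d + 8/3)/(-20 + Q) = (8/3 + d)/(-20 + Q))
110*j(6, -1*(-4)) = 110*((8/3 - 1*(-4))/(-20 + 6)) = 110*((8/3 + 4)/(-14)) = 110*(-1/14*20/3) = 110*(-10/21) = -1100/21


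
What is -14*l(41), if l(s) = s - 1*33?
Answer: -112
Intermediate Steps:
l(s) = -33 + s (l(s) = s - 33 = -33 + s)
-14*l(41) = -14*(-33 + 41) = -14*8 = -112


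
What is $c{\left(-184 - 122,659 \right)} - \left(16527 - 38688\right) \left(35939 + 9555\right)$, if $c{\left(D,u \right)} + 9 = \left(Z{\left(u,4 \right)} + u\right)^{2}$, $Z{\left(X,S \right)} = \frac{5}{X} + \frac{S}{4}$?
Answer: $\frac{438028035102550}{434281} \approx 1.0086 \cdot 10^{9}$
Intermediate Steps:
$Z{\left(X,S \right)} = \frac{5}{X} + \frac{S}{4}$ ($Z{\left(X,S \right)} = \frac{5}{X} + S \frac{1}{4} = \frac{5}{X} + \frac{S}{4}$)
$c{\left(D,u \right)} = -9 + \left(1 + u + \frac{5}{u}\right)^{2}$ ($c{\left(D,u \right)} = -9 + \left(\left(\frac{5}{u} + \frac{1}{4} \cdot 4\right) + u\right)^{2} = -9 + \left(\left(\frac{5}{u} + 1\right) + u\right)^{2} = -9 + \left(\left(1 + \frac{5}{u}\right) + u\right)^{2} = -9 + \left(1 + u + \frac{5}{u}\right)^{2}$)
$c{\left(-184 - 122,659 \right)} - \left(16527 - 38688\right) \left(35939 + 9555\right) = \left(-9 + \frac{\left(5 + 659 + 659^{2}\right)^{2}}{434281}\right) - \left(16527 - 38688\right) \left(35939 + 9555\right) = \left(-9 + \frac{\left(5 + 659 + 434281\right)^{2}}{434281}\right) - \left(-22161\right) 45494 = \left(-9 + \frac{434945^{2}}{434281}\right) - -1008192534 = \left(-9 + \frac{1}{434281} \cdot 189177153025\right) + 1008192534 = \left(-9 + \frac{189177153025}{434281}\right) + 1008192534 = \frac{189173244496}{434281} + 1008192534 = \frac{438028035102550}{434281}$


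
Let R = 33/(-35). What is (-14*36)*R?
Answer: 2376/5 ≈ 475.20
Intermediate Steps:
R = -33/35 (R = 33*(-1/35) = -33/35 ≈ -0.94286)
(-14*36)*R = -14*36*(-33/35) = -504*(-33/35) = 2376/5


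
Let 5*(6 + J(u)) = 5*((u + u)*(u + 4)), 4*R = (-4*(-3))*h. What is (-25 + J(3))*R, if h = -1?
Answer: -33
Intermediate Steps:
R = -3 (R = (-4*(-3)*(-1))/4 = (12*(-1))/4 = (1/4)*(-12) = -3)
J(u) = -6 + 2*u*(4 + u) (J(u) = -6 + (5*((u + u)*(u + 4)))/5 = -6 + (5*((2*u)*(4 + u)))/5 = -6 + (5*(2*u*(4 + u)))/5 = -6 + (10*u*(4 + u))/5 = -6 + 2*u*(4 + u))
(-25 + J(3))*R = (-25 + (-6 + 2*3**2 + 8*3))*(-3) = (-25 + (-6 + 2*9 + 24))*(-3) = (-25 + (-6 + 18 + 24))*(-3) = (-25 + 36)*(-3) = 11*(-3) = -33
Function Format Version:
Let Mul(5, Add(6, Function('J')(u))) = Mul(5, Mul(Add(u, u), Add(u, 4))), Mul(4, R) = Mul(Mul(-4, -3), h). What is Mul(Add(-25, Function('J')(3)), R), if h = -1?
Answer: -33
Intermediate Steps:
R = -3 (R = Mul(Rational(1, 4), Mul(Mul(-4, -3), -1)) = Mul(Rational(1, 4), Mul(12, -1)) = Mul(Rational(1, 4), -12) = -3)
Function('J')(u) = Add(-6, Mul(2, u, Add(4, u))) (Function('J')(u) = Add(-6, Mul(Rational(1, 5), Mul(5, Mul(Add(u, u), Add(u, 4))))) = Add(-6, Mul(Rational(1, 5), Mul(5, Mul(Mul(2, u), Add(4, u))))) = Add(-6, Mul(Rational(1, 5), Mul(5, Mul(2, u, Add(4, u))))) = Add(-6, Mul(Rational(1, 5), Mul(10, u, Add(4, u)))) = Add(-6, Mul(2, u, Add(4, u))))
Mul(Add(-25, Function('J')(3)), R) = Mul(Add(-25, Add(-6, Mul(2, Pow(3, 2)), Mul(8, 3))), -3) = Mul(Add(-25, Add(-6, Mul(2, 9), 24)), -3) = Mul(Add(-25, Add(-6, 18, 24)), -3) = Mul(Add(-25, 36), -3) = Mul(11, -3) = -33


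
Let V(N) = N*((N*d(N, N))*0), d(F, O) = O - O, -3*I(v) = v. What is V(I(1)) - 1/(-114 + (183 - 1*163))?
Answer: 1/94 ≈ 0.010638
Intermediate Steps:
I(v) = -v/3
d(F, O) = 0
V(N) = 0 (V(N) = N*((N*0)*0) = N*(0*0) = N*0 = 0)
V(I(1)) - 1/(-114 + (183 - 1*163)) = 0 - 1/(-114 + (183 - 1*163)) = 0 - 1/(-114 + (183 - 163)) = 0 - 1/(-114 + 20) = 0 - 1/(-94) = 0 - 1*(-1/94) = 0 + 1/94 = 1/94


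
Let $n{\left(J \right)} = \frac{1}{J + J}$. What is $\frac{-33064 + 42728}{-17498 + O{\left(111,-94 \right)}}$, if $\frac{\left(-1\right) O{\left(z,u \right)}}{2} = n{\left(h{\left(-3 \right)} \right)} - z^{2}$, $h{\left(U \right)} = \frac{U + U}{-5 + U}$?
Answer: $\frac{7248}{5357} \approx 1.353$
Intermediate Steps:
$h{\left(U \right)} = \frac{2 U}{-5 + U}$
$n{\left(J \right)} = \frac{1}{2 J}$
$O{\left(z,u \right)} = - \frac{4}{3} + 2 z^{2}$ ($O{\left(z,u \right)} = - 2 \left(\frac{1}{2 \cdot 2 \left(-3\right) \frac{1}{-5 - 3}} - z^{2}\right) = - 2 \left(\frac{1}{2 \cdot 2 \left(-3\right) \frac{1}{-8}} - z^{2}\right) = - 2 \left(\frac{1}{2 \cdot 2 \left(-3\right) \left(- \frac{1}{8}\right)} - z^{2}\right) = - 2 \left(\frac{1}{2 \cdot \frac{3}{4}} - z^{2}\right) = - 2 \left(\frac{1}{2} \cdot \frac{4}{3} - z^{2}\right) = - 2 \left(\frac{2}{3} - z^{2}\right) = - \frac{4}{3} + 2 z^{2}$)
$\frac{-33064 + 42728}{-17498 + O{\left(111,-94 \right)}} = \frac{-33064 + 42728}{-17498 - \left(\frac{4}{3} - 2 \cdot 111^{2}\right)} = \frac{9664}{-17498 + \left(- \frac{4}{3} + 2 \cdot 12321\right)} = \frac{9664}{-17498 + \left(- \frac{4}{3} + 24642\right)} = \frac{9664}{-17498 + \frac{73922}{3}} = \frac{9664}{\frac{21428}{3}} = 9664 \cdot \frac{3}{21428} = \frac{7248}{5357}$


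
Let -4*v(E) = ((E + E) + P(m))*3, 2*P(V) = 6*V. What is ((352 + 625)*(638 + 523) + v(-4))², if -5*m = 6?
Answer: 128664942105249/100 ≈ 1.2866e+12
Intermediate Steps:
m = -6/5 (m = -⅕*6 = -6/5 ≈ -1.2000)
P(V) = 3*V (P(V) = (6*V)/2 = 3*V)
v(E) = 27/10 - 3*E/2 (v(E) = -((E + E) + 3*(-6/5))*3/4 = -(2*E - 18/5)*3/4 = -(-18/5 + 2*E)*3/4 = -(-54/5 + 6*E)/4 = 27/10 - 3*E/2)
((352 + 625)*(638 + 523) + v(-4))² = ((352 + 625)*(638 + 523) + (27/10 - 3/2*(-4)))² = (977*1161 + (27/10 + 6))² = (1134297 + 87/10)² = (11343057/10)² = 128664942105249/100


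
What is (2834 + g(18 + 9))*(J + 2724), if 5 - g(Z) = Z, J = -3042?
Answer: -894216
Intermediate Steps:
g(Z) = 5 - Z
(2834 + g(18 + 9))*(J + 2724) = (2834 + (5 - (18 + 9)))*(-3042 + 2724) = (2834 + (5 - 1*27))*(-318) = (2834 + (5 - 27))*(-318) = (2834 - 22)*(-318) = 2812*(-318) = -894216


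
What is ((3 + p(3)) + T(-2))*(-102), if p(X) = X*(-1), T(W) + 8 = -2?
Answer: 1020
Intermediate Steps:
T(W) = -10 (T(W) = -8 - 2 = -10)
p(X) = -X
((3 + p(3)) + T(-2))*(-102) = ((3 - 1*3) - 10)*(-102) = ((3 - 3) - 10)*(-102) = (0 - 10)*(-102) = -10*(-102) = 1020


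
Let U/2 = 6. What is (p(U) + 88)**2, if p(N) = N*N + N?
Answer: 59536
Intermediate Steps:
U = 12 (U = 2*6 = 12)
p(N) = N + N**2 (p(N) = N**2 + N = N + N**2)
(p(U) + 88)**2 = (12*(1 + 12) + 88)**2 = (12*13 + 88)**2 = (156 + 88)**2 = 244**2 = 59536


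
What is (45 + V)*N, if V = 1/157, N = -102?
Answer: -720732/157 ≈ -4590.6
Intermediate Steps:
V = 1/157 ≈ 0.0063694
(45 + V)*N = (45 + 1/157)*(-102) = (7066/157)*(-102) = -720732/157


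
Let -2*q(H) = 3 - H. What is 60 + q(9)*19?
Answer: 117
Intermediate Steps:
q(H) = -3/2 + H/2 (q(H) = -(3 - H)/2 = -3/2 + H/2)
60 + q(9)*19 = 60 + (-3/2 + (1/2)*9)*19 = 60 + (-3/2 + 9/2)*19 = 60 + 3*19 = 60 + 57 = 117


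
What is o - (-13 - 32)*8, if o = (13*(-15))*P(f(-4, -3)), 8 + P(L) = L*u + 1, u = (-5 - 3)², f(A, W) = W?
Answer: 39165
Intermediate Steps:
u = 64 (u = (-8)² = 64)
P(L) = -7 + 64*L (P(L) = -8 + (L*64 + 1) = -8 + (64*L + 1) = -8 + (1 + 64*L) = -7 + 64*L)
o = 38805 (o = (13*(-15))*(-7 + 64*(-3)) = -195*(-7 - 192) = -195*(-199) = 38805)
o - (-13 - 32)*8 = 38805 - (-13 - 32)*8 = 38805 - (-45)*8 = 38805 - 1*(-360) = 38805 + 360 = 39165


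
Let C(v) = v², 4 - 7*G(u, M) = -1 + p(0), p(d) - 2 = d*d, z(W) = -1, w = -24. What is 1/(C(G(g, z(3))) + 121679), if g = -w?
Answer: 49/5962280 ≈ 8.2183e-6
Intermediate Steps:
p(d) = 2 + d² (p(d) = 2 + d*d = 2 + d²)
g = 24 (g = -1*(-24) = 24)
G(u, M) = 3/7 (G(u, M) = 4/7 - (-1 + (2 + 0²))/7 = 4/7 - (-1 + (2 + 0))/7 = 4/7 - (-1 + 2)/7 = 4/7 - ⅐*1 = 4/7 - ⅐ = 3/7)
1/(C(G(g, z(3))) + 121679) = 1/((3/7)² + 121679) = 1/(9/49 + 121679) = 1/(5962280/49) = 49/5962280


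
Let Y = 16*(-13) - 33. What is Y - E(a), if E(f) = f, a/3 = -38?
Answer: -127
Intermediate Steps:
a = -114 (a = 3*(-38) = -114)
Y = -241 (Y = -208 - 33 = -241)
Y - E(a) = -241 - 1*(-114) = -241 + 114 = -127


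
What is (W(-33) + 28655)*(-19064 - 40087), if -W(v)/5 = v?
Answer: -1704731820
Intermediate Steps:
W(v) = -5*v
(W(-33) + 28655)*(-19064 - 40087) = (-5*(-33) + 28655)*(-19064 - 40087) = (165 + 28655)*(-59151) = 28820*(-59151) = -1704731820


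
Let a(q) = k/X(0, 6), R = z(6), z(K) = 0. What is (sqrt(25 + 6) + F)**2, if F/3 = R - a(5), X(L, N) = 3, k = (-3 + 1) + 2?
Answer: 31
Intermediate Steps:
R = 0
k = 0 (k = -2 + 2 = 0)
a(q) = 0 (a(q) = 0/3 = 0*(1/3) = 0)
F = 0 (F = 3*(0 - 1*0) = 3*(0 + 0) = 3*0 = 0)
(sqrt(25 + 6) + F)**2 = (sqrt(25 + 6) + 0)**2 = (sqrt(31) + 0)**2 = (sqrt(31))**2 = 31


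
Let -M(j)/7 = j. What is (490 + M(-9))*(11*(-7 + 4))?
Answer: -18249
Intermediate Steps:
M(j) = -7*j
(490 + M(-9))*(11*(-7 + 4)) = (490 - 7*(-9))*(11*(-7 + 4)) = (490 + 63)*(11*(-3)) = 553*(-33) = -18249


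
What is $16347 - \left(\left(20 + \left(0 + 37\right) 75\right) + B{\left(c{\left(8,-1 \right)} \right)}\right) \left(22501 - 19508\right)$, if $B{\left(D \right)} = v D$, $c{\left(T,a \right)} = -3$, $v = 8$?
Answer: $-8277256$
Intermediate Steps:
$B{\left(D \right)} = 8 D$
$16347 - \left(\left(20 + \left(0 + 37\right) 75\right) + B{\left(c{\left(8,-1 \right)} \right)}\right) \left(22501 - 19508\right) = 16347 - \left(\left(20 + \left(0 + 37\right) 75\right) + 8 \left(-3\right)\right) \left(22501 - 19508\right) = 16347 - \left(\left(20 + 37 \cdot 75\right) - 24\right) 2993 = 16347 - \left(\left(20 + 2775\right) - 24\right) 2993 = 16347 - \left(2795 - 24\right) 2993 = 16347 - 2771 \cdot 2993 = 16347 - 8293603 = -8277256$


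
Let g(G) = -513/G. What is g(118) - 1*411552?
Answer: -48563649/118 ≈ -4.1156e+5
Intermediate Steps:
g(118) - 1*411552 = -513/118 - 1*411552 = -513*1/118 - 411552 = -513/118 - 411552 = -48563649/118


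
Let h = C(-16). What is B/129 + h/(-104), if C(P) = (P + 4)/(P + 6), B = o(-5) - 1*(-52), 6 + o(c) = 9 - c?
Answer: 5071/11180 ≈ 0.45358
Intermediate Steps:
o(c) = 3 - c (o(c) = -6 + (9 - c) = 3 - c)
B = 60 (B = (3 - 1*(-5)) - 1*(-52) = (3 + 5) + 52 = 8 + 52 = 60)
C(P) = (4 + P)/(6 + P)
h = 6/5 (h = (4 - 16)/(6 - 16) = -12/(-10) = -⅒*(-12) = 6/5 ≈ 1.2000)
B/129 + h/(-104) = 60/129 + (6/5)/(-104) = 60*(1/129) + (6/5)*(-1/104) = 20/43 - 3/260 = 5071/11180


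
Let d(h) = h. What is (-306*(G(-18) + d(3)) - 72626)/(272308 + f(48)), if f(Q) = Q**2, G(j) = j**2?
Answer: -43172/68653 ≈ -0.62884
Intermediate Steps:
(-306*(G(-18) + d(3)) - 72626)/(272308 + f(48)) = (-306*((-18)**2 + 3) - 72626)/(272308 + 48**2) = (-306*(324 + 3) - 72626)/(272308 + 2304) = (-306*327 - 72626)/274612 = (-100062 - 72626)*(1/274612) = -172688*1/274612 = -43172/68653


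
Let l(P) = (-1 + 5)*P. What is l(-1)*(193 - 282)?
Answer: 356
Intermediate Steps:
l(P) = 4*P
l(-1)*(193 - 282) = (4*(-1))*(193 - 282) = -4*(-89) = 356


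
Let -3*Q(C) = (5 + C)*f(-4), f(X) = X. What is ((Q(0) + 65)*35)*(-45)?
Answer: -112875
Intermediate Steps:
Q(C) = 20/3 + 4*C/3 (Q(C) = -(5 + C)*(-4)/3 = -(-20 - 4*C)/3 = 20/3 + 4*C/3)
((Q(0) + 65)*35)*(-45) = (((20/3 + (4/3)*0) + 65)*35)*(-45) = (((20/3 + 0) + 65)*35)*(-45) = ((20/3 + 65)*35)*(-45) = ((215/3)*35)*(-45) = (7525/3)*(-45) = -112875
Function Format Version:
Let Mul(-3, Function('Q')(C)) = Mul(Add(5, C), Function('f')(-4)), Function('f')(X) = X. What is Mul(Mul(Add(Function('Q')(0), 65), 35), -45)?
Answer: -112875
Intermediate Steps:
Function('Q')(C) = Add(Rational(20, 3), Mul(Rational(4, 3), C)) (Function('Q')(C) = Mul(Rational(-1, 3), Mul(Add(5, C), -4)) = Mul(Rational(-1, 3), Add(-20, Mul(-4, C))) = Add(Rational(20, 3), Mul(Rational(4, 3), C)))
Mul(Mul(Add(Function('Q')(0), 65), 35), -45) = Mul(Mul(Add(Add(Rational(20, 3), Mul(Rational(4, 3), 0)), 65), 35), -45) = Mul(Mul(Add(Add(Rational(20, 3), 0), 65), 35), -45) = Mul(Mul(Add(Rational(20, 3), 65), 35), -45) = Mul(Mul(Rational(215, 3), 35), -45) = Mul(Rational(7525, 3), -45) = -112875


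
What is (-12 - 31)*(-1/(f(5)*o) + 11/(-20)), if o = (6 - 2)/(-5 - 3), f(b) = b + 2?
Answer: 1591/140 ≈ 11.364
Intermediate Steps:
f(b) = 2 + b
o = -½ (o = 4/(-8) = 4*(-⅛) = -½ ≈ -0.50000)
(-12 - 31)*(-1/(f(5)*o) + 11/(-20)) = (-12 - 31)*(-1/((2 + 5)*(-½)) + 11/(-20)) = -43*(-1/(7*(-½)) + 11*(-1/20)) = -43*(-1/(-7/2) - 11/20) = -43*(-1*(-2/7) - 11/20) = -43*(2/7 - 11/20) = -43*(-37/140) = 1591/140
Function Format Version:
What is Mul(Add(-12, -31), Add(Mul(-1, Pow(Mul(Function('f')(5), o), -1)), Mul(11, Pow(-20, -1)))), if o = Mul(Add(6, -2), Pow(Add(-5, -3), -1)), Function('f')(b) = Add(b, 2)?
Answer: Rational(1591, 140) ≈ 11.364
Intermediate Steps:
Function('f')(b) = Add(2, b)
o = Rational(-1, 2) (o = Mul(4, Pow(-8, -1)) = Mul(4, Rational(-1, 8)) = Rational(-1, 2) ≈ -0.50000)
Mul(Add(-12, -31), Add(Mul(-1, Pow(Mul(Function('f')(5), o), -1)), Mul(11, Pow(-20, -1)))) = Mul(Add(-12, -31), Add(Mul(-1, Pow(Mul(Add(2, 5), Rational(-1, 2)), -1)), Mul(11, Pow(-20, -1)))) = Mul(-43, Add(Mul(-1, Pow(Mul(7, Rational(-1, 2)), -1)), Mul(11, Rational(-1, 20)))) = Mul(-43, Add(Mul(-1, Pow(Rational(-7, 2), -1)), Rational(-11, 20))) = Mul(-43, Add(Mul(-1, Rational(-2, 7)), Rational(-11, 20))) = Mul(-43, Add(Rational(2, 7), Rational(-11, 20))) = Mul(-43, Rational(-37, 140)) = Rational(1591, 140)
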